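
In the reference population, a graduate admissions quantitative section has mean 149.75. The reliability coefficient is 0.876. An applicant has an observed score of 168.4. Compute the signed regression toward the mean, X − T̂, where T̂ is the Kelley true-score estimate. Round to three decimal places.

2.313

T̂ = 0.876(168.4) + 0.124(149.75) = 147.5184 + 18.56900 = 166.08740 → 166.0874
X − T̂ = 168.4 − 166.0874 = 2.3126 → 2.313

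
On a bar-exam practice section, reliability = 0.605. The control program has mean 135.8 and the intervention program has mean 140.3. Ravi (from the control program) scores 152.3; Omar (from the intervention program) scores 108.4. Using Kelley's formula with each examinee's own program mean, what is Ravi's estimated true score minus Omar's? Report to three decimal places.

24.782

T̂_Ravi = 0.605(152.3) + 0.395(135.8) = 145.78250
T̂_Omar = 0.605(108.4) + 0.395(140.3) = 121.00050
Difference = 145.78250 − 121.00050 = 24.78200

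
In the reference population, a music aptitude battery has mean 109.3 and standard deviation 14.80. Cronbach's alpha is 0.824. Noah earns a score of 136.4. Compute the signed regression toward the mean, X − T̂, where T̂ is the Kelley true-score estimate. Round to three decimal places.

T̂ = ρX + (1 − ρ)μ
  = 0.824 × 136.4 + 0.176 × 109.3
  = 112.3936 + 19.2368
  = 131.63040
  ≈ 131.6304
X − T̂ = 136.4 − 131.6304 = 4.7696 → 4.770

4.770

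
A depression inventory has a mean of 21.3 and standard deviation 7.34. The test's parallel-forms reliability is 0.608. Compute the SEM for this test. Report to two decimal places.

SEM = SD · √(1 − ρ) = 7.34 × √0.392 = 7.34 × 0.6261 = 4.596

4.60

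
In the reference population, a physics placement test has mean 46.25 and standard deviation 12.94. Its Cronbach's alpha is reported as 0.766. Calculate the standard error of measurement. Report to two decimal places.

SEM = SD · √(1 − ρ) = 12.94 × √0.234 = 12.94 × 0.4837 = 6.260

6.26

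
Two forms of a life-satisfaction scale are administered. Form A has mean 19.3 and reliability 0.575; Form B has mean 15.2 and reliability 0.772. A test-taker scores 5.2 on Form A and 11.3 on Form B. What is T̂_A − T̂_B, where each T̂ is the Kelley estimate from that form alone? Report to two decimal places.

-1.00

T̂_A = 0.575(5.2) + 0.425(19.3) = 11.1925
T̂_B = 0.772(11.3) + 0.228(15.2) = 12.1892
T̂_A − T̂_B = -0.9967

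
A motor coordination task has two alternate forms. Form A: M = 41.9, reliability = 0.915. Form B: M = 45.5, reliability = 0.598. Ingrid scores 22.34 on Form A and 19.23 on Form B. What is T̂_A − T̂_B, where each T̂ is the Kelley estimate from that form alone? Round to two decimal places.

T̂_A = 0.915(22.34) + 0.085(41.9) = 24.0026
T̂_B = 0.598(19.23) + 0.402(45.5) = 29.7905
T̂_A − T̂_B = -5.7879

-5.79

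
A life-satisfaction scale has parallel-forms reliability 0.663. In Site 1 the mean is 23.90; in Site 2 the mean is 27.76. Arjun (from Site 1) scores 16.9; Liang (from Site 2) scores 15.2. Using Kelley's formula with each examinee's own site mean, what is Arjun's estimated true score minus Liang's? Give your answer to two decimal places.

-0.17

T̂_Arjun = 0.663(16.9) + 0.337(23.90) = 19.2590
T̂_Liang = 0.663(15.2) + 0.337(27.76) = 19.4327
Difference = 19.2590 − 19.4327 = -0.1737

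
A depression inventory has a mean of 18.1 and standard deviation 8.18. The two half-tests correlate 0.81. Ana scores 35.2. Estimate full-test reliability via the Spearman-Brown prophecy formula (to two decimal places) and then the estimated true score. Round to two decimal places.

33.49

Spearman-Brown: ρ = 2r/(1 + r) = 2(0.81)/(1 + 0.81) = 1.620/1.81 = 0.8950 → 0.90
T̂ = ρX + (1 − ρ)μ
  = 0.90 × 35.2 + 0.10 × 18.1
  = 31.680 + 1.810
  = 33.490
  ≈ 33.49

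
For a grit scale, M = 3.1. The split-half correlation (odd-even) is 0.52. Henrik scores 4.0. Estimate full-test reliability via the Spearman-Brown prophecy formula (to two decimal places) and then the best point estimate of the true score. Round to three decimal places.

Spearman-Brown: ρ = 2r/(1 + r) = 2(0.52)/(1 + 0.52) = 1.040/1.52 = 0.6842 → 0.68
T̂ = ρX + (1 − ρ)μ
  = 0.68 × 4.0 + 0.32 × 3.1
  = 2.720 + 0.992
  = 3.7120
  ≈ 3.712

3.712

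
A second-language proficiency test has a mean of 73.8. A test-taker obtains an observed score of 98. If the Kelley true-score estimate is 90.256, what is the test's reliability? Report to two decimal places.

0.68

T̂ = ρX + (1 − ρ)μ  ⇒  T̂ − μ = ρ(X − μ)
ρ = (T̂ − μ)/(X − μ) = (90.256 − 73.8) / (98 − 73.8) = 16.456 / 24.2 = 0.6800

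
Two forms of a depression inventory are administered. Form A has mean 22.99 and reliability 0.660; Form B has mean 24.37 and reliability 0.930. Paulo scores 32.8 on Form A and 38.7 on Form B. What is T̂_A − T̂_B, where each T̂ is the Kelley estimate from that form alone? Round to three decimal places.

T̂_A = 0.660(32.8) + 0.340(22.99) = 29.46460
T̂_B = 0.930(38.7) + 0.070(24.37) = 37.69690
T̂_A − T̂_B = -8.23230

-8.232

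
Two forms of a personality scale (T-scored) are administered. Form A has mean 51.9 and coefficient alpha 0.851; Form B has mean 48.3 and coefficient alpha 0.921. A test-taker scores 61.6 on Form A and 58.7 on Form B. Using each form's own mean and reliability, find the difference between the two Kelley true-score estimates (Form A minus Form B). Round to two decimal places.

T̂_A = 0.851(61.6) + 0.149(51.9) = 60.1547
T̂_B = 0.921(58.7) + 0.079(48.3) = 57.8784
T̂_A − T̂_B = 2.2763

2.28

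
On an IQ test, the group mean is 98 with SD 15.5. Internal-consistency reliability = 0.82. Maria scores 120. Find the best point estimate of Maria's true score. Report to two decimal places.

116.04

Kelley's formula gives T̂ = 0.82·120 + 0.18·98 = 98.40 + 17.64 = 116.040.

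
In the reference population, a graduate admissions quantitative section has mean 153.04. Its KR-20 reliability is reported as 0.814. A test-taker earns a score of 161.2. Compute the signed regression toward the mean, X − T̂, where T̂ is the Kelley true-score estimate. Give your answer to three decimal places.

Weight the observed score by reliability and the mean by (1 − reliability): T̂ = 0.814·161.2 + 0.186·153.04 = 131.2168 + 28.46544 = 159.68224.
X − T̂ = 161.2 − 159.6822 = 1.5178 → 1.518

1.518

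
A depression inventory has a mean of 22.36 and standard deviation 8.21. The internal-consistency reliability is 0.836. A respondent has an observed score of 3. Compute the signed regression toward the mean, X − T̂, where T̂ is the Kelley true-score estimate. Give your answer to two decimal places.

T̂ = ρX + (1 − ρ)μ
  = 0.836 × 3 + 0.164 × 22.36
  = 2.508 + 3.66704
  = 6.1750
  ≈ 6.175
X − T̂ = 3 − 6.175 = -3.175 → -3.18

-3.18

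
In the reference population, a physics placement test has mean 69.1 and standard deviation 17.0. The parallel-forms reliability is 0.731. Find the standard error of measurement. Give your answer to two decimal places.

8.82

SEM = SD · √(1 − ρ) = 17.0 × √0.269 = 17.0 × 0.5187 = 8.817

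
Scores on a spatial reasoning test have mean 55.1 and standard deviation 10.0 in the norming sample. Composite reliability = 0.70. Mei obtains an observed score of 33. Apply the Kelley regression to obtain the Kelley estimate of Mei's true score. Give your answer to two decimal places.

39.63

Weight the observed score by reliability and the mean by (1 − reliability): T̂ = 0.70·33 + 0.30·55.1 = 23.10 + 16.530 = 39.630.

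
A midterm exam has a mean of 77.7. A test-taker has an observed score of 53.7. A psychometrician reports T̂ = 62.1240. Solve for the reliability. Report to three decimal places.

0.649

T̂ = ρX + (1 − ρ)μ  ⇒  T̂ − μ = ρ(X − μ)
ρ = (T̂ − μ)/(X − μ) = (62.1240 − 77.7) / (53.7 − 77.7) = -15.5760 / -24.0 = 0.64900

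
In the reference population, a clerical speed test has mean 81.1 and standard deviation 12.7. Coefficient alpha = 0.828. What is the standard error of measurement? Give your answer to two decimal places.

5.27

SEM = SD · √(1 − ρ) = 12.7 × √0.172 = 12.7 × 0.4147 = 5.267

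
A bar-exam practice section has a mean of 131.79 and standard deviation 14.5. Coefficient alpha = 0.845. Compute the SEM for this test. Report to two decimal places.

5.71

SEM = SD · √(1 − ρ) = 14.5 × √0.155 = 14.5 × 0.3937 = 5.709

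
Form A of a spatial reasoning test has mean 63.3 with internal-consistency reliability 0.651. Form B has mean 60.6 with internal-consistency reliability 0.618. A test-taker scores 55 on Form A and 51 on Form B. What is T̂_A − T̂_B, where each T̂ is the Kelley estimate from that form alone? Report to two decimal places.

3.23

T̂_A = 0.651(55) + 0.349(63.3) = 57.8967
T̂_B = 0.618(51) + 0.382(60.6) = 54.6672
T̂_A − T̂_B = 3.2295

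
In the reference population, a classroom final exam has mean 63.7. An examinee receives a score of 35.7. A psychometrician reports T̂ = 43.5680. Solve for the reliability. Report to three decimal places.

0.719

T̂ = ρX + (1 − ρ)μ  ⇒  T̂ − μ = ρ(X − μ)
ρ = (T̂ − μ)/(X − μ) = (43.5680 − 63.7) / (35.7 − 63.7) = -20.1320 / -28.0 = 0.71900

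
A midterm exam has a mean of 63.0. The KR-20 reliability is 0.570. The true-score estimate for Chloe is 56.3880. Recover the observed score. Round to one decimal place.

T̂ = ρX + (1 − ρ)μ  ⇒  X = (T̂ − (1 − ρ)μ) / ρ
X = (56.3880 − 0.430 × 63.0) / 0.570 = (56.3880 − 27.0900) / 0.570 = 29.2980 / 0.570 = 51.400

51.4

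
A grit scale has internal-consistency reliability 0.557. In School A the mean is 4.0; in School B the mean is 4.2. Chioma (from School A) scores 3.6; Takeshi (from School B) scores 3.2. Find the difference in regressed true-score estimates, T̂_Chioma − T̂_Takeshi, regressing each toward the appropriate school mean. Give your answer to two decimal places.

T̂_Chioma = 0.557(3.6) + 0.443(4.0) = 3.7772
T̂_Takeshi = 0.557(3.2) + 0.443(4.2) = 3.6430
Difference = 3.7772 − 3.6430 = 0.1342

0.13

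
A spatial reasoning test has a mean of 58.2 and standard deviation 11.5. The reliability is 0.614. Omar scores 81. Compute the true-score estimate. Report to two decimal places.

72.20

T̂ = 0.614(81) + 0.386(58.2) = 49.734 + 22.4652 = 72.199 → 72.20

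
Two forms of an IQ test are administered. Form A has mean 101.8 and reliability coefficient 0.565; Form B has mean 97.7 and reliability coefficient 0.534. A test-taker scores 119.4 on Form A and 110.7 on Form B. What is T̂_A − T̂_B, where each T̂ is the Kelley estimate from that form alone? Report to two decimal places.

7.10

T̂_A = 0.565(119.4) + 0.435(101.8) = 111.7440
T̂_B = 0.534(110.7) + 0.466(97.7) = 104.6420
T̂_A − T̂_B = 7.1020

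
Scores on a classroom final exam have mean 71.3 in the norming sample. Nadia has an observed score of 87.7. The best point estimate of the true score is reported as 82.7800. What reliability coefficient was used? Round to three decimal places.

T̂ = ρX + (1 − ρ)μ  ⇒  T̂ − μ = ρ(X − μ)
ρ = (T̂ − μ)/(X − μ) = (82.7800 − 71.3) / (87.7 − 71.3) = 11.4800 / 16.4 = 0.70000

0.700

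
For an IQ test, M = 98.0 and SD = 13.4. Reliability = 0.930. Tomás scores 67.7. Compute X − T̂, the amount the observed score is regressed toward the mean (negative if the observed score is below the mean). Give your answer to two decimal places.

T̂ = ρX + (1 − ρ)μ
  = 0.930 × 67.7 + 0.070 × 98.0
  = 62.9610 + 6.8600
  = 69.8210
  ≈ 69.821
X − T̂ = 67.7 − 69.821 = -2.121 → -2.12

-2.12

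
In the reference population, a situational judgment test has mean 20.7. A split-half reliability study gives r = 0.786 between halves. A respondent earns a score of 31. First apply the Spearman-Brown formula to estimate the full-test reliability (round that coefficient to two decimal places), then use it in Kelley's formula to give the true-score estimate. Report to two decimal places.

29.76

Spearman-Brown: ρ = 2r/(1 + r) = 2(0.786)/(1 + 0.786) = 1.5720/1.786 = 0.8802 → 0.88
T̂ = ρX + (1 − ρ)μ
  = 0.88 × 31 + 0.12 × 20.7
  = 27.28 + 2.484
  = 29.764
  ≈ 29.76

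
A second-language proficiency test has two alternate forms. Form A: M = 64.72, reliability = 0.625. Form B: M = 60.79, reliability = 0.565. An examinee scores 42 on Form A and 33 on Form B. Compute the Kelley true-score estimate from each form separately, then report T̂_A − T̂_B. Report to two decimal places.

5.43

T̂_A = 0.625(42) + 0.375(64.72) = 50.5200
T̂_B = 0.565(33) + 0.435(60.79) = 45.0887
T̂_A − T̂_B = 5.4313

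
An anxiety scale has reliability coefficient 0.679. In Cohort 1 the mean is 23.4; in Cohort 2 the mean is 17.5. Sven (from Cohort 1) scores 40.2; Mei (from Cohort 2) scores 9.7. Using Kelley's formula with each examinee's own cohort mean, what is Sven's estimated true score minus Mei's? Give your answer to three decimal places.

T̂_Sven = 0.679(40.2) + 0.321(23.4) = 34.80720
T̂_Mei = 0.679(9.7) + 0.321(17.5) = 12.20380
Difference = 34.80720 − 12.20380 = 22.60340

22.603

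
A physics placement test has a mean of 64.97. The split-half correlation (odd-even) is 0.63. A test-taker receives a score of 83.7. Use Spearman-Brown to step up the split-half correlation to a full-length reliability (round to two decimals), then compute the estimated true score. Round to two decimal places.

Spearman-Brown: ρ = 2r/(1 + r) = 2(0.63)/(1 + 0.63) = 1.260/1.63 = 0.7730 → 0.77
T̂ = ρX + (1 − ρ)μ
  = 0.77 × 83.7 + 0.23 × 64.97
  = 64.449 + 14.9431
  = 79.392
  ≈ 79.39

79.39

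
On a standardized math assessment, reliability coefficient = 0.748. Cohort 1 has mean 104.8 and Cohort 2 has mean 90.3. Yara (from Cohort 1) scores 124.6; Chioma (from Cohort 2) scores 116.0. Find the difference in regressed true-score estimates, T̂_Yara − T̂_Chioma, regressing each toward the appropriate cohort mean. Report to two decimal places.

10.09

T̂_Yara = 0.748(124.6) + 0.252(104.8) = 119.6104
T̂_Chioma = 0.748(116.0) + 0.252(90.3) = 109.5236
Difference = 119.6104 − 109.5236 = 10.0868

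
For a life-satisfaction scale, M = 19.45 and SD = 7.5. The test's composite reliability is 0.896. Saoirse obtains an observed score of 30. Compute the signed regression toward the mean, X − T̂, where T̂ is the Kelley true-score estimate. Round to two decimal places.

T̂ = 0.896(30) + 0.104(19.45) = 26.880 + 2.02280 = 28.9028 → 28.903
X − T̂ = 30 − 28.903 = 1.097 → 1.10

1.10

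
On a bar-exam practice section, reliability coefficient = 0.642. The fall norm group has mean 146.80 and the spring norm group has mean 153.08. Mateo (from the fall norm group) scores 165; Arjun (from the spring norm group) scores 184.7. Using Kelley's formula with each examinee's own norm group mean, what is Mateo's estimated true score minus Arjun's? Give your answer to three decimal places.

T̂_Mateo = 0.642(165) + 0.358(146.80) = 158.48440
T̂_Arjun = 0.642(184.7) + 0.358(153.08) = 173.38004
Difference = 158.48440 − 173.38004 = -14.89564

-14.896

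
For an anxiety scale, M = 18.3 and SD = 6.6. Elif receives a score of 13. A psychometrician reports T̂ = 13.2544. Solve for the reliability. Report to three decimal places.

0.952

T̂ = ρX + (1 − ρ)μ  ⇒  T̂ − μ = ρ(X − μ)
ρ = (T̂ − μ)/(X − μ) = (13.2544 − 18.3) / (13 − 18.3) = -5.0456 / -5.3 = 0.95200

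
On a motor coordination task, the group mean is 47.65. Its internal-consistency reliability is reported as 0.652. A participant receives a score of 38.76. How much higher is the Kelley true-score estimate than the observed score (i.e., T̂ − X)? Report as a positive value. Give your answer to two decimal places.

3.09

T̂ = ρX + (1 − ρ)μ
  = 0.652 × 38.76 + 0.348 × 47.65
  = 25.27152 + 16.58220
  = 41.8537
  ≈ 41.854
T̂ − X = 41.854 − 38.76 = 3.094 → 3.09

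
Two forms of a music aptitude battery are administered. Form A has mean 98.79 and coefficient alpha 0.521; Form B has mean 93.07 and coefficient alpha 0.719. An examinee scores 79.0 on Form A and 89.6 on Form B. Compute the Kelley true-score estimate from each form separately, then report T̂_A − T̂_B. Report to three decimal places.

-2.096

T̂_A = 0.521(79.0) + 0.479(98.79) = 88.47941
T̂_B = 0.719(89.6) + 0.281(93.07) = 90.57507
T̂_A − T̂_B = -2.09566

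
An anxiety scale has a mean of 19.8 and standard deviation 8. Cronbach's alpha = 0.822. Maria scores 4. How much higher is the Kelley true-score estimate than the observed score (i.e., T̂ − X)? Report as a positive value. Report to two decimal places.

T̂ = ρX + (1 − ρ)μ
  = 0.822 × 4 + 0.178 × 19.8
  = 3.288 + 3.5244
  = 6.8124
  ≈ 6.812
T̂ − X = 6.812 − 4 = 2.812 → 2.81

2.81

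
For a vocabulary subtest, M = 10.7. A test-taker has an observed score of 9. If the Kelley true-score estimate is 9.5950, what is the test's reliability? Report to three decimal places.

T̂ = ρX + (1 − ρ)μ  ⇒  T̂ − μ = ρ(X − μ)
ρ = (T̂ − μ)/(X − μ) = (9.5950 − 10.7) / (9 − 10.7) = -1.1050 / -1.7 = 0.65000

0.650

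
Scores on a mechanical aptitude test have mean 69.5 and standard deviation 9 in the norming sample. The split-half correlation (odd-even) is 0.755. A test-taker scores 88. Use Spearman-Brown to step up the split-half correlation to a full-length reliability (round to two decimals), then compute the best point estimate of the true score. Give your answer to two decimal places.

85.41

Spearman-Brown: ρ = 2r/(1 + r) = 2(0.755)/(1 + 0.755) = 1.5100/1.755 = 0.8604 → 0.86
T̂ = ρX + (1 − ρ)μ
  = 0.86 × 88 + 0.14 × 69.5
  = 75.68 + 9.730
  = 85.410
  ≈ 85.41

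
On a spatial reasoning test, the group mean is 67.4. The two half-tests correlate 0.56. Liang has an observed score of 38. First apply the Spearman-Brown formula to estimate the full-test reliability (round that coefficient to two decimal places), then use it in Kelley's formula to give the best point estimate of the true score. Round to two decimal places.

46.23

Spearman-Brown: ρ = 2r/(1 + r) = 2(0.56)/(1 + 0.56) = 1.120/1.56 = 0.7179 → 0.72
T̂ = 0.72(38) + 0.28(67.4) = 27.36 + 18.872 = 46.232 → 46.23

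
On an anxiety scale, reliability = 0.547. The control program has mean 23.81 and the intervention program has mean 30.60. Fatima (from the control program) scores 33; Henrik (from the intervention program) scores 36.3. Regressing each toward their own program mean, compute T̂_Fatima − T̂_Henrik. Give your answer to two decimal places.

T̂_Fatima = 0.547(33) + 0.453(23.81) = 28.8369
T̂_Henrik = 0.547(36.3) + 0.453(30.60) = 33.7179
Difference = 28.8369 − 33.7179 = -4.8810

-4.88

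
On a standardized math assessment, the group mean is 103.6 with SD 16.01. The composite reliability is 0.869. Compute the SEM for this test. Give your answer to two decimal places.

5.79

SEM = SD · √(1 − ρ) = 16.01 × √0.131 = 16.01 × 0.3619 = 5.795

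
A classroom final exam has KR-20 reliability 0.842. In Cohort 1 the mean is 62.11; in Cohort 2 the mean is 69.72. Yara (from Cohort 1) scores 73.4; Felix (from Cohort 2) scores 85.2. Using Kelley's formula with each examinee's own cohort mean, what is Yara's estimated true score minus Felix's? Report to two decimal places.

T̂_Yara = 0.842(73.4) + 0.158(62.11) = 71.6162
T̂_Felix = 0.842(85.2) + 0.158(69.72) = 82.7542
Difference = 71.6162 − 82.7542 = -11.1380

-11.14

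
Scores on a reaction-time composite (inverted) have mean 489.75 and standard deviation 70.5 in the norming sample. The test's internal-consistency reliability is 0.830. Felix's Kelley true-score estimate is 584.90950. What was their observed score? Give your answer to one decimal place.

T̂ = ρX + (1 − ρ)μ  ⇒  X = (T̂ − (1 − ρ)μ) / ρ
X = (584.90950 − 0.170 × 489.75) / 0.830 = (584.90950 − 83.25750) / 0.830 = 501.65200 / 0.830 = 604.400

604.4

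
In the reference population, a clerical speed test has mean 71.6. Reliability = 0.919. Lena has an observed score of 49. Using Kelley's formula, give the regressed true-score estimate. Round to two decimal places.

50.83

T̂ = 0.919(49) + 0.081(71.6) = 45.031 + 5.7996 = 50.831 → 50.83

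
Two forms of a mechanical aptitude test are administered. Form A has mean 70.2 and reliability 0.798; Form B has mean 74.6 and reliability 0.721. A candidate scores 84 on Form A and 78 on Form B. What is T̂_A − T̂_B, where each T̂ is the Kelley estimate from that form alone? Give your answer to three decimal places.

4.161

T̂_A = 0.798(84) + 0.202(70.2) = 81.21240
T̂_B = 0.721(78) + 0.279(74.6) = 77.05140
T̂_A − T̂_B = 4.16100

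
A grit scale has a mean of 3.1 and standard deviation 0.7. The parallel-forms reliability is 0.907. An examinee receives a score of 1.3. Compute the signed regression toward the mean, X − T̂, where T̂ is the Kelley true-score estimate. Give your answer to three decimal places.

-0.167

T̂ = 0.907(1.3) + 0.093(3.1) = 1.1791 + 0.2883 = 1.46740 → 1.4674
X − T̂ = 1.3 − 1.4674 = -0.1674 → -0.167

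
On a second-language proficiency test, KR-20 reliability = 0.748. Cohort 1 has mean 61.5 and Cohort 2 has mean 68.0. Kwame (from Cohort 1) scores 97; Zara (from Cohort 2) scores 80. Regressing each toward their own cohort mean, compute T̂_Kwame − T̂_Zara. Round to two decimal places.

11.08

T̂_Kwame = 0.748(97) + 0.252(61.5) = 88.0540
T̂_Zara = 0.748(80) + 0.252(68.0) = 76.9760
Difference = 88.0540 − 76.9760 = 11.0780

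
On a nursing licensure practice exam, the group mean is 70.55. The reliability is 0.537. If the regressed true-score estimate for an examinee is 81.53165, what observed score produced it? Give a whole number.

91

T̂ = ρX + (1 − ρ)μ  ⇒  X = (T̂ − (1 − ρ)μ) / ρ
X = (81.53165 − 0.463 × 70.55) / 0.537 = (81.53165 − 32.66465) / 0.537 = 48.86700 / 0.537 = 91.00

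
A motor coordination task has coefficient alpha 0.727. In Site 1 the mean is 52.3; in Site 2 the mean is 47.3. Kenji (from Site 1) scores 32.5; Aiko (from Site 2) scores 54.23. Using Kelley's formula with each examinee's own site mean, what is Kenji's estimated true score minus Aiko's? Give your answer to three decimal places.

T̂_Kenji = 0.727(32.5) + 0.273(52.3) = 37.90540
T̂_Aiko = 0.727(54.23) + 0.273(47.3) = 52.33811
Difference = 37.90540 − 52.33811 = -14.43271

-14.433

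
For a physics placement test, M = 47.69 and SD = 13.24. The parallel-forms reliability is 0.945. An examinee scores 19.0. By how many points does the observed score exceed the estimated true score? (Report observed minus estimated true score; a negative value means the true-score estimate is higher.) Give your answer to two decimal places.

T̂ = 0.945(19.0) + 0.055(47.69) = 17.9550 + 2.62295 = 20.5779 → 20.578
X − T̂ = 19.0 − 20.578 = -1.578 → -1.58

-1.58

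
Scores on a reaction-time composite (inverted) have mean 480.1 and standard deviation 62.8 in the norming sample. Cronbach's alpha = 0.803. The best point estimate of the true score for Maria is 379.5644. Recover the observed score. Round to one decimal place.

T̂ = ρX + (1 − ρ)μ  ⇒  X = (T̂ − (1 − ρ)μ) / ρ
X = (379.5644 − 0.197 × 480.1) / 0.803 = (379.5644 − 94.5797) / 0.803 = 284.9847 / 0.803 = 354.900

354.9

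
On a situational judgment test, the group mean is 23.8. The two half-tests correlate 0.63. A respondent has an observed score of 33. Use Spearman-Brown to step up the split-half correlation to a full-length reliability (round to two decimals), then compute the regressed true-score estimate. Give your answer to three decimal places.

Spearman-Brown: ρ = 2r/(1 + r) = 2(0.63)/(1 + 0.63) = 1.260/1.63 = 0.7730 → 0.77
T̂ = ρX + (1 − ρ)μ
  = 0.77 × 33 + 0.23 × 23.8
  = 25.41 + 5.474
  = 30.8840
  ≈ 30.884

30.884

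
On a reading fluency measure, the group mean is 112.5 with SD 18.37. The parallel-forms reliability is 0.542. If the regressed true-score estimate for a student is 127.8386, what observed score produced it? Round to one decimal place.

140.8

T̂ = ρX + (1 − ρ)μ  ⇒  X = (T̂ − (1 − ρ)μ) / ρ
X = (127.8386 − 0.458 × 112.5) / 0.542 = (127.8386 − 51.5250) / 0.542 = 76.3136 / 0.542 = 140.800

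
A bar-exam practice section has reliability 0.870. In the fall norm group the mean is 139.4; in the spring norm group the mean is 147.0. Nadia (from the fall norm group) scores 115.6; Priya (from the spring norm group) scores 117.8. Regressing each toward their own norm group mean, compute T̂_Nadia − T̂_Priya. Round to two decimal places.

-2.90

T̂_Nadia = 0.870(115.6) + 0.130(139.4) = 118.6940
T̂_Priya = 0.870(117.8) + 0.130(147.0) = 121.5960
Difference = 118.6940 − 121.5960 = -2.9020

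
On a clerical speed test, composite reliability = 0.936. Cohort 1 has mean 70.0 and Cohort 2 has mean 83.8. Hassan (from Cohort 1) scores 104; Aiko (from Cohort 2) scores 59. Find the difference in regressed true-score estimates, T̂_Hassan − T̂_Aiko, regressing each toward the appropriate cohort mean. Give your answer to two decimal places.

41.24

T̂_Hassan = 0.936(104) + 0.064(70.0) = 101.8240
T̂_Aiko = 0.936(59) + 0.064(83.8) = 60.5872
Difference = 101.8240 − 60.5872 = 41.2368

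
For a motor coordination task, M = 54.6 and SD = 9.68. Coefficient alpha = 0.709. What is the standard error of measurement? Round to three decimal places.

SEM = SD · √(1 − ρ) = 9.68 × √0.291 = 9.68 × 0.5394 = 5.2218

5.222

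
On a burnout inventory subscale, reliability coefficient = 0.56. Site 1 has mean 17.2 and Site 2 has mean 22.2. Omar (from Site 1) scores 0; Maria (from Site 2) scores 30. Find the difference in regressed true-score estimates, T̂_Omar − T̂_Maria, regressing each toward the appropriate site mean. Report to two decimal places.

-19.00

T̂_Omar = 0.56(0) + 0.44(17.2) = 7.5680
T̂_Maria = 0.56(30) + 0.44(22.2) = 26.5680
Difference = 7.5680 − 26.5680 = -19.0000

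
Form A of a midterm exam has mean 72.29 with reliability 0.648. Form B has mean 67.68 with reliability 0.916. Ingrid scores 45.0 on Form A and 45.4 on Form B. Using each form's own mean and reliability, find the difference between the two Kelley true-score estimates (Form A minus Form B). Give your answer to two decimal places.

T̂_A = 0.648(45.0) + 0.352(72.29) = 54.6061
T̂_B = 0.916(45.4) + 0.084(67.68) = 47.2715
T̂_A − T̂_B = 7.3346

7.33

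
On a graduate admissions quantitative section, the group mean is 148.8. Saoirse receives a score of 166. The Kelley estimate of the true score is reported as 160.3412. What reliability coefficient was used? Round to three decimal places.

T̂ = ρX + (1 − ρ)μ  ⇒  T̂ − μ = ρ(X − μ)
ρ = (T̂ − μ)/(X − μ) = (160.3412 − 148.8) / (166 − 148.8) = 11.5412 / 17.2 = 0.67100

0.671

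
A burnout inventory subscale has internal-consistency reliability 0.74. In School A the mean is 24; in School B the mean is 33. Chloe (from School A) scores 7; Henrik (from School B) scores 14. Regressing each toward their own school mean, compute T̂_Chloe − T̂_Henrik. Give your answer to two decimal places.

T̂_Chloe = 0.74(7) + 0.26(24) = 11.4200
T̂_Henrik = 0.74(14) + 0.26(33) = 18.9400
Difference = 11.4200 − 18.9400 = -7.5200

-7.52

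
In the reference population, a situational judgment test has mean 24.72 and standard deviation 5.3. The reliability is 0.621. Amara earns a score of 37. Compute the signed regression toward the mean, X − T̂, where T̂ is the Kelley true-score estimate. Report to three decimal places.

4.654

T̂ = ρX + (1 − ρ)μ
  = 0.621 × 37 + 0.379 × 24.72
  = 22.977 + 9.36888
  = 32.34588
  ≈ 32.3459
X − T̂ = 37 − 32.3459 = 4.6541 → 4.654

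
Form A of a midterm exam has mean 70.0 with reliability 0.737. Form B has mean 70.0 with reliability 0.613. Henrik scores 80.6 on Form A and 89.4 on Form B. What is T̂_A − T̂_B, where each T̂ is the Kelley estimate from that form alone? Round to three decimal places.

-4.080

T̂_A = 0.737(80.6) + 0.263(70.0) = 77.81220
T̂_B = 0.613(89.4) + 0.387(70.0) = 81.89220
T̂_A − T̂_B = -4.08000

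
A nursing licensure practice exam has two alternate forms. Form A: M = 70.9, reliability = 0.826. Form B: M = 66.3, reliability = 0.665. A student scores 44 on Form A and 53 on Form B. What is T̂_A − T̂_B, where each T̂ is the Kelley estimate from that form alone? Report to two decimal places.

-8.77

T̂_A = 0.826(44) + 0.174(70.9) = 48.6806
T̂_B = 0.665(53) + 0.335(66.3) = 57.4555
T̂_A − T̂_B = -8.7749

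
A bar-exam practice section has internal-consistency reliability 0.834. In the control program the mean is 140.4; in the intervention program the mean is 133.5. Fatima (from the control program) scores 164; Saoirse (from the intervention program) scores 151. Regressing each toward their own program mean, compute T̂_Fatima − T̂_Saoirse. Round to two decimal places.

11.99

T̂_Fatima = 0.834(164) + 0.166(140.4) = 160.0824
T̂_Saoirse = 0.834(151) + 0.166(133.5) = 148.0950
Difference = 160.0824 − 148.0950 = 11.9874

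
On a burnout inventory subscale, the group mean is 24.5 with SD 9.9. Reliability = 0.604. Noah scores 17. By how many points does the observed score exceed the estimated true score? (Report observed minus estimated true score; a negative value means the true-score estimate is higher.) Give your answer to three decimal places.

-2.970

T̂ = 0.604(17) + 0.396(24.5) = 10.268 + 9.7020 = 19.97000 → 19.9700
X − T̂ = 17 − 19.9700 = -2.9700 → -2.970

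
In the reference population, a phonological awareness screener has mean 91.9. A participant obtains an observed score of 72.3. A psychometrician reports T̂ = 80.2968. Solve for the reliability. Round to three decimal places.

0.592

T̂ = ρX + (1 − ρ)μ  ⇒  T̂ − μ = ρ(X − μ)
ρ = (T̂ − μ)/(X − μ) = (80.2968 − 91.9) / (72.3 − 91.9) = -11.6032 / -19.6 = 0.59200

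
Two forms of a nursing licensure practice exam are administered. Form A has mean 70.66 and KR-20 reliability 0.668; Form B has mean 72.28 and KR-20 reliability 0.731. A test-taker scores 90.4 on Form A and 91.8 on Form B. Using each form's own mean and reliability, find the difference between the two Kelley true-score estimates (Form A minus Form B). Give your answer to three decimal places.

-2.703

T̂_A = 0.668(90.4) + 0.332(70.66) = 83.84632
T̂_B = 0.731(91.8) + 0.269(72.28) = 86.54912
T̂_A − T̂_B = -2.70280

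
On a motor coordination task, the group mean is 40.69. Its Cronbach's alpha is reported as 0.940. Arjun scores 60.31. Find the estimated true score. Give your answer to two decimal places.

Kelley's formula gives T̂ = 0.940·60.31 + 0.060·40.69 = 56.69140 + 2.44140 = 59.133.

59.13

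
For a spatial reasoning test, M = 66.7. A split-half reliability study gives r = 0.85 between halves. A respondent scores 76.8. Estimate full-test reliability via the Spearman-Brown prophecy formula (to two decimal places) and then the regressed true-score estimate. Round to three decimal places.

Spearman-Brown: ρ = 2r/(1 + r) = 2(0.85)/(1 + 0.85) = 1.700/1.85 = 0.9189 → 0.92
T̂ = ρX + (1 − ρ)μ
  = 0.92 × 76.8 + 0.08 × 66.7
  = 70.656 + 5.336
  = 75.9920
  ≈ 75.992

75.992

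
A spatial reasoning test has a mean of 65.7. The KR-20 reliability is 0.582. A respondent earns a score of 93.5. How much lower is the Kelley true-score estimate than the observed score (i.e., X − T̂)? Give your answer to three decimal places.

11.620

T̂ = 0.582(93.5) + 0.418(65.7) = 54.4170 + 27.4626 = 81.87960 → 81.8796
X − T̂ = 93.5 − 81.8796 = 11.6204 → 11.620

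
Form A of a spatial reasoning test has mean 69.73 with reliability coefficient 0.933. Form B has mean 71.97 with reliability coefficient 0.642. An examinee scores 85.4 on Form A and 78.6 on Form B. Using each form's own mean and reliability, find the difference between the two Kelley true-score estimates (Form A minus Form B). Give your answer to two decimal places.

T̂_A = 0.933(85.4) + 0.067(69.73) = 84.3501
T̂_B = 0.642(78.6) + 0.358(71.97) = 76.2265
T̂_A − T̂_B = 8.1236

8.12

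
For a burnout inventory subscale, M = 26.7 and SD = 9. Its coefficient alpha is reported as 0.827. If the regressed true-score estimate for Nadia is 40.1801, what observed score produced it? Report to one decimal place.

43.0

T̂ = ρX + (1 − ρ)μ  ⇒  X = (T̂ − (1 − ρ)μ) / ρ
X = (40.1801 − 0.173 × 26.7) / 0.827 = (40.1801 − 4.6191) / 0.827 = 35.5610 / 0.827 = 43.000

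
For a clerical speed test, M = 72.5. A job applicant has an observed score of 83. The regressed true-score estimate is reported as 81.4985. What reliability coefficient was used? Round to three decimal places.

0.857

T̂ = ρX + (1 − ρ)μ  ⇒  T̂ − μ = ρ(X − μ)
ρ = (T̂ − μ)/(X − μ) = (81.4985 − 72.5) / (83 − 72.5) = 8.9985 / 10.5 = 0.85700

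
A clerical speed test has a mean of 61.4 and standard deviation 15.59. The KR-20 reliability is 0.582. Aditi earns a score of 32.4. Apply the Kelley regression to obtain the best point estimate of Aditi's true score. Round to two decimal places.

44.52

T̂ = ρX + (1 − ρ)μ
  = 0.582 × 32.4 + 0.418 × 61.4
  = 18.8568 + 25.6652
  = 44.522
  ≈ 44.52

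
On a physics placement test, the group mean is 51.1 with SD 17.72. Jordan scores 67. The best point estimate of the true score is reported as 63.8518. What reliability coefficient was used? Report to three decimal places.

0.802

T̂ = ρX + (1 − ρ)μ  ⇒  T̂ − μ = ρ(X − μ)
ρ = (T̂ − μ)/(X − μ) = (63.8518 − 51.1) / (67 − 51.1) = 12.7518 / 15.9 = 0.80200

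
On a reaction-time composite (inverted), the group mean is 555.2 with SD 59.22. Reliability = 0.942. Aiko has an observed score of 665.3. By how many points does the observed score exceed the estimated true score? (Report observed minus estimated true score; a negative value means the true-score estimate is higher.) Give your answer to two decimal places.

T̂ = ρX + (1 − ρ)μ
  = 0.942 × 665.3 + 0.058 × 555.2
  = 626.7126 + 32.2016
  = 658.9142
  ≈ 658.914
X − T̂ = 665.3 − 658.914 = 6.386 → 6.39

6.39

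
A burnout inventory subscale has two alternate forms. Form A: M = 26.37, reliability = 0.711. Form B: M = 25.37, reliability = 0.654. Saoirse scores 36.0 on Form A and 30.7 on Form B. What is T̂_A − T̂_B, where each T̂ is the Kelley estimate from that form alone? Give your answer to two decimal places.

T̂_A = 0.711(36.0) + 0.289(26.37) = 33.2169
T̂_B = 0.654(30.7) + 0.346(25.37) = 28.8558
T̂_A − T̂_B = 4.3611

4.36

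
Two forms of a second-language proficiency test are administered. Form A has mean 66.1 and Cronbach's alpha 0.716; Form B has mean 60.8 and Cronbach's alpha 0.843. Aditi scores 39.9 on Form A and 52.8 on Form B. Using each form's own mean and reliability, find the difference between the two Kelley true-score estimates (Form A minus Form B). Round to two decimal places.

T̂_A = 0.716(39.9) + 0.284(66.1) = 47.3408
T̂_B = 0.843(52.8) + 0.157(60.8) = 54.0560
T̂_A − T̂_B = -6.7152

-6.72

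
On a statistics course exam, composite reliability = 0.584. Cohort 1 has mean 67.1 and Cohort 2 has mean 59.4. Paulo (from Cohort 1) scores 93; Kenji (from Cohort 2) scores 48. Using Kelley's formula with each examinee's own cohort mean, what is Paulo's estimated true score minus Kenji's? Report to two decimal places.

T̂_Paulo = 0.584(93) + 0.416(67.1) = 82.2256
T̂_Kenji = 0.584(48) + 0.416(59.4) = 52.7424
Difference = 82.2256 − 52.7424 = 29.4832

29.48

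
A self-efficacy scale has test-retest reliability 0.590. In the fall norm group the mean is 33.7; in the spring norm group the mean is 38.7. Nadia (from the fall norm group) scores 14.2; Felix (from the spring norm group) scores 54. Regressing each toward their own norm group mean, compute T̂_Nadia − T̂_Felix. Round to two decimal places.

-25.53

T̂_Nadia = 0.590(14.2) + 0.410(33.7) = 22.1950
T̂_Felix = 0.590(54) + 0.410(38.7) = 47.7270
Difference = 22.1950 − 47.7270 = -25.5320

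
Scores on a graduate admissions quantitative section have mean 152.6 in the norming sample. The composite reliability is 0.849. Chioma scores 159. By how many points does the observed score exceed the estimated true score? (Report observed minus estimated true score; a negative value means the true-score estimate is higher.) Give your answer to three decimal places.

0.966

T̂ = 0.849(159) + 0.151(152.6) = 134.991 + 23.0426 = 158.03360 → 158.0336
X − T̂ = 159 − 158.0336 = 0.9664 → 0.966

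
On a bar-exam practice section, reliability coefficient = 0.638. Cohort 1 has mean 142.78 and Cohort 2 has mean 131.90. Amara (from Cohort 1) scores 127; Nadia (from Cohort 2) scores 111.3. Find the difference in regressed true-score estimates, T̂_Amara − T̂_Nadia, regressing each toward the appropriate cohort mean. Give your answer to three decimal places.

T̂_Amara = 0.638(127) + 0.362(142.78) = 132.71236
T̂_Nadia = 0.638(111.3) + 0.362(131.90) = 118.75720
Difference = 132.71236 − 118.75720 = 13.95516

13.955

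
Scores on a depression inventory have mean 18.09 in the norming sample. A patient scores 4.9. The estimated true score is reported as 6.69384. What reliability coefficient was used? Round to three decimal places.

0.864

T̂ = ρX + (1 − ρ)μ  ⇒  T̂ − μ = ρ(X − μ)
ρ = (T̂ − μ)/(X − μ) = (6.69384 − 18.09) / (4.9 − 18.09) = -11.39616 / -13.19 = 0.86400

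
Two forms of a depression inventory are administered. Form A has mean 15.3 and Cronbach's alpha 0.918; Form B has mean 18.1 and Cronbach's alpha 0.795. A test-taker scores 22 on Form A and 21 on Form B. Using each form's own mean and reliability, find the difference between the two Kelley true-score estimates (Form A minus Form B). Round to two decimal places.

T̂_A = 0.918(22) + 0.082(15.3) = 21.4506
T̂_B = 0.795(21) + 0.205(18.1) = 20.4055
T̂_A − T̂_B = 1.0451

1.05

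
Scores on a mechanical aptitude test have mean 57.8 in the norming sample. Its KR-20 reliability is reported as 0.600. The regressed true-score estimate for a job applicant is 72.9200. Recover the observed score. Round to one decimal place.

83.0

T̂ = ρX + (1 − ρ)μ  ⇒  X = (T̂ − (1 − ρ)μ) / ρ
X = (72.9200 − 0.400 × 57.8) / 0.600 = (72.9200 − 23.1200) / 0.600 = 49.8000 / 0.600 = 83.000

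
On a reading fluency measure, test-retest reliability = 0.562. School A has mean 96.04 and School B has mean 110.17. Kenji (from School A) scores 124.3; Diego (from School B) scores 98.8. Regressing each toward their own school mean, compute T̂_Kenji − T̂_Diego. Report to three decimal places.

T̂_Kenji = 0.562(124.3) + 0.438(96.04) = 111.92212
T̂_Diego = 0.562(98.8) + 0.438(110.17) = 103.78006
Difference = 111.92212 − 103.78006 = 8.14206

8.142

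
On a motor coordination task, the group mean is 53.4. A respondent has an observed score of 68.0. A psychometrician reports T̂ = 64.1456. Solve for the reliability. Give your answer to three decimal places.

T̂ = ρX + (1 − ρ)μ  ⇒  T̂ − μ = ρ(X − μ)
ρ = (T̂ − μ)/(X − μ) = (64.1456 − 53.4) / (68.0 − 53.4) = 10.7456 / 14.6 = 0.73600

0.736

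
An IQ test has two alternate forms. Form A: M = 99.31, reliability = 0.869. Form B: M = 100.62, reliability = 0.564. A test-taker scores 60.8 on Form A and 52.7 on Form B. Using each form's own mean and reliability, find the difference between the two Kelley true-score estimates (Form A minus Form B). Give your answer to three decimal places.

T̂_A = 0.869(60.8) + 0.131(99.31) = 65.84481
T̂_B = 0.564(52.7) + 0.436(100.62) = 73.59312
T̂_A − T̂_B = -7.74831

-7.748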